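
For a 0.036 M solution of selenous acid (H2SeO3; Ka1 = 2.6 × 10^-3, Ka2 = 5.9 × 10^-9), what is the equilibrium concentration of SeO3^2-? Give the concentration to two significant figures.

5.9 × 10^-9 M

First ionization gives [H+] ≈ [HSeO3-] = 8.46 × 10^-3 M.
Second step: Ka2 = [H+][SeO3^2-]/[HSeO3-] ≈ [SeO3^2-] (since [H+] ≈ [HSeO3-]).
So [SeO3^2-] ≈ Ka2.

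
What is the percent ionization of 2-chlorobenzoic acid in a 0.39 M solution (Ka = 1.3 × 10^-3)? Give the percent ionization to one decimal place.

5.6%

ClC6H4COOH ⇌ ClC6H4COO- + H+; let x = [H+] at equilibrium.
Ka = x²/(C₀ − x); solving the quadratic gives x = 2.19 × 10^-2 M.
Fraction ionized = 2.19 × 10^-2 / 0.39 = 0.0562 → 5.6%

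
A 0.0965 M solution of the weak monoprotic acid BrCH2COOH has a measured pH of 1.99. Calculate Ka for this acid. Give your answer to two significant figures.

[H+] = 10^(-1.99) = 1.02 × 10^-2 M
At equilibrium [HA] = 0.0965 − 1.02 × 10^-2 = 8.63 × 10^-2 M
Ka = [H+][A-]/[HA] = (1.02 × 10^-2)² / 8.63 × 10^-2 = 1.2 × 10^-3

Ka = 1.2 × 10^-3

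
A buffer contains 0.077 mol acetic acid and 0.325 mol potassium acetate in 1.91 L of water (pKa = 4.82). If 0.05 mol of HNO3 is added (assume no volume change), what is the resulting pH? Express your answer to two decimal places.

pH = 5.16

Added H+ converts CH3COO- to CH3COOH: CH3COOH → 0.127 mol, CH3COO- → 0.275 mol.
pH = pKa + log([A⁻]/[HA]) = 4.82 + log(0.275/0.127) = 4.82 +0.336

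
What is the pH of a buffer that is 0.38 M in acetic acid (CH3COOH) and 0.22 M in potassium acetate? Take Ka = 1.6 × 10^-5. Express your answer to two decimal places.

pKa = −log(1.6 × 10^-5) = 4.796
Henderson–Hasselbalch: pH = pKa + log([CH3COO-]/[CH3COOH]) = 4.796 + log(0.22/0.38)
pH = 4.796 + (-0.237) = 4.56

pH = 4.56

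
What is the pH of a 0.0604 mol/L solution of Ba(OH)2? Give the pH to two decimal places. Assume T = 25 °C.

Ba(OH)2 is a strong base (each formula unit releases 2 OH-); [OH-] = 0.121 M.
pOH = -log(0.121) = 0.92
pH = 14.00 - 0.92 = 13.08

pH = 13.08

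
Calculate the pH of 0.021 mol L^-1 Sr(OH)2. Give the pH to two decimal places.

Sr(OH)2 is a strong base (each formula unit releases 2 OH-); [OH-] = 0.042 M.
pOH = -log(0.042) = 1.38
pH = 14.00 - 1.38 = 12.62

pH = 12.62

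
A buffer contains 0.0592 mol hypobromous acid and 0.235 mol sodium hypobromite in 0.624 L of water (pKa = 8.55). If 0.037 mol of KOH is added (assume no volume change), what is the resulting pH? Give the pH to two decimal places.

OH- converts HOBr to OBr-: HOBr → 0.0222 mol, OBr- → 0.272 mol.
Henderson–Hasselbalch with mole ratio 0.272/0.0222: pH = 8.55 + (+1.088)

pH = 9.64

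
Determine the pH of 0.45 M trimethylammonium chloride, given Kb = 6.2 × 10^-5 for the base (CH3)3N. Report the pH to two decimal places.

pH = 5.07

(CH3)3NH+ is the conjugate acid of the weak base (CH3)3N.
Ka = Kw/Kb = 1.0×10^-14 / 6.2 × 10^-5 = 1.61 × 10^-10
Ka = x²/(0.45 − x) = 1.61 × 10^-10
Neglecting x in the denominator: x = √(1.61 × 10^-10 × 0.45) = 8.51 × 10^-6 M
Check: 0.0019% ionized — well under 5%, approximation valid.
pH = −log[H+] = −log(8.51 × 10^-6) = 5.07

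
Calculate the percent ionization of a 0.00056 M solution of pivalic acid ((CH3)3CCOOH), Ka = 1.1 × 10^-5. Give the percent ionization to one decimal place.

(CH3)3CCOOH ⇌ (CH3)3CCOO- + H+; let x = [H+] at equilibrium.
Ka = x²/(C₀ − x); solving the quadratic gives x = 7.32 × 10^-5 M.
Fraction ionized = 7.32 × 10^-5 / 0.00056 = 0.1307 → 13.1%

13.1%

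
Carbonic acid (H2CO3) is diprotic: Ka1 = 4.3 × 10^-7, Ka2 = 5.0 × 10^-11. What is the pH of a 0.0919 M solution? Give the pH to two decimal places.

Ka1 ≫ Ka2, so treat the first dissociation as the only significant source of H+.
Ka1 = x²/(0.0919 − x) = 4.3 × 10^-7
x ≈ √(4.3 × 10^-7 × 0.0919) = 1.99 × 10^-4 M
pH = −log(1.99 × 10^-4) = 3.70

pH = 3.70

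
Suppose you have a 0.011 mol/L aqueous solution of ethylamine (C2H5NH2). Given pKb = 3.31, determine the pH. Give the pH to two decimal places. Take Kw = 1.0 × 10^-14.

pH = 11.32

C2H5NH2 + H2O ⇌ C2H5NH3+ + OH-
Kb = 10^(−3.31) = 4.90 × 10^-4
Kb = x²/(0.011 − x) = 4.90 × 10^-4
x is not negligible relative to C₀; solve x² + 0.00049·x − 5.39e-06 = 0.
x = (−Kb + √(Kb² + 4·Kb·C₀))/2 = 2.09 × 10^-3 M
pOH = 2.68, so pH = 14.00 − pOH = 11.32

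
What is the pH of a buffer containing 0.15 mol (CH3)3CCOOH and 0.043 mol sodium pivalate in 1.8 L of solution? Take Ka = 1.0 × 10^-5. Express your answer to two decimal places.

pKa = −log(1.0 × 10^-5) = 5.000
Using pH = pKa + log([base]/[acid]) with [base]/[acid] = 0.043/0.15:
pH = 5.000 + (-0.543) = 4.46

pH = 4.46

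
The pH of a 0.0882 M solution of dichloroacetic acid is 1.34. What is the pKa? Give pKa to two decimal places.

pKa = 1.31

[H+] = 10^(-1.34) = 4.57 × 10^-2 M
At equilibrium [HA] = 0.0882 − 4.57 × 10^-2 = 4.25 × 10^-2 M
Ka = [H+][A-]/[HA] = (4.57 × 10^-2)² / 4.25 × 10^-2 = 4.91 × 10^-2
pKa = -log(4.91 × 10^-2) = 1.31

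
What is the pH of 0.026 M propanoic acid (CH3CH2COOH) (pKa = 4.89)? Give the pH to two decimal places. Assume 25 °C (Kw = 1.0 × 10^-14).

pH = 3.24

CH3CH2COOH ⇌ CH3CH2COO- + H+
Ka = 10^(−4.89) = 1.29 × 10^-5
Ka = [H+]²/(0.026 − [H+]) = 1.29 × 10^-5
Assume [H+] ≪ 0.026: [H+] ≈ √(1.29 × 10^-5 × 0.026) = 5.79 × 10^-4 M
pH = −log(5.79 × 10^-4) = 3.24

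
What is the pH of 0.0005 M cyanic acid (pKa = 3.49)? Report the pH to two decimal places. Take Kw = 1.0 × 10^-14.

pH = 3.57

HOCN ⇌ OCN- + H+
Ka = 10^(−3.49) = 3.24 × 10^-4
Ka = x²/(0.0005 − x) = 3.24 × 10^-4
The 5% rule fails; solving x² + Ka·x − Ka·C₀ = 0 exactly:
x = (−Ka + √(Ka² + 4·Ka·C₀))/2 = 2.72 × 10^-4 M
pH = −log(2.72 × 10^-4) = 3.57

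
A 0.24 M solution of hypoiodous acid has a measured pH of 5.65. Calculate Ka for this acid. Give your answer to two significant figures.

Ka = 2.1 × 10^-11

[H+] = 10^(-5.65) = 2.24 × 10^-6 M
At equilibrium [HA] = 0.24 − 2.24 × 10^-6 = 2.40 × 10^-1 M
Ka = [H+][A-]/[HA] = (2.24 × 10^-6)² / 2.40 × 10^-1 = 2.1 × 10^-11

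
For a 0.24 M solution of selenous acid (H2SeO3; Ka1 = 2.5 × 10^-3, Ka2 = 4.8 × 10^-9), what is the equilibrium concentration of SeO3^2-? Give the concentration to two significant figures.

First ionization gives [H+] ≈ [HSeO3-] = 2.33 × 10^-2 M.
Second step: Ka2 = [H+][SeO3^2-]/[HSeO3-] ≈ [SeO3^2-] (since [H+] ≈ [HSeO3-]).
So [SeO3^2-] ≈ Ka2.

4.8 × 10^-9 M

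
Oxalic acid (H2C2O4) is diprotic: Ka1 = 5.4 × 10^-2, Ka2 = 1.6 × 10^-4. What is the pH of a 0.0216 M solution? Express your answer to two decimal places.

Since Ka1 ≫ Ka2, the first ionization dominates [H+].
Ka1 = x²/(0.0216 − x) = 5.4 × 10^-2
Solving the quadratic: x = (−Ka1 + √(Ka1² + 4·Ka1·C₀))/2 = 1.65 × 10^-2 M
pH = −log(1.65 × 10^-2) = 1.78

pH = 1.78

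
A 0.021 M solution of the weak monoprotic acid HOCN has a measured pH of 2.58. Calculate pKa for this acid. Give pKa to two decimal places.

[H+] = 10^(-2.58) = 2.63 × 10^-3 M
At equilibrium [HA] = 0.021 − 2.63 × 10^-3 = 1.84 × 10^-2 M
Ka = [H+][A-]/[HA] = (2.63 × 10^-3)² / 1.84 × 10^-2 = 3.76 × 10^-4
pKa = -log(3.76 × 10^-4) = 3.42

pKa = 3.42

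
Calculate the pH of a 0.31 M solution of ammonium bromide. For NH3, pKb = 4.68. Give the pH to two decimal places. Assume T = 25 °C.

pH = 4.91

NH4+ is the conjugate acid of the weak base NH3.
Kb = 10^(−4.68) = 2.09 × 10^-5
Ka = Kw/Kb = 1.0×10^-14 / 2.09 × 10^-5 = 4.78 × 10^-10
Ka = [H+]²/(0.31 − [H+]) = 4.78 × 10^-10
Neglecting [H+] in the denominator: [H+] = √(4.78 × 10^-10 × 0.31) = 1.22 × 10^-5 M
Check: 0.0039% ionized — well under 5%, approximation valid.
pH = −log(1.22 × 10^-5) = 4.91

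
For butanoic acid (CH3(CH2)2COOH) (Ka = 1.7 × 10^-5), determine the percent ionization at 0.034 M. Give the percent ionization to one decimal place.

2.2%

CH3(CH2)2COOH ⇌ CH3(CH2)2COO- + H+; let x = [H+] at equilibrium.
x ≈ √(Ka·C₀) = √(1.7 × 10^-5 × 0.034) = 7.60 × 10^-4 M
Fraction ionized = 7.60 × 10^-4 / 0.034 = 0.0224 → 2.2%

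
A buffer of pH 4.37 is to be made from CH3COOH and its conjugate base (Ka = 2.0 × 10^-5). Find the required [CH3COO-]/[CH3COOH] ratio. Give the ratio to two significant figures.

pKa = -log(2.0 × 10^-5) = 4.699
pH = pKa + log(r) ⇒ log(r) = 4.37 − 4.699 = -0.329
r = [CH3COO-]/[CH3COOH] = 10^(-0.329) = 0.469

ratio = 0.47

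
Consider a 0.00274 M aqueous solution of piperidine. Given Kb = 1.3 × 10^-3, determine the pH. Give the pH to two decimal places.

pH = 11.13

C5H10NH + H2O ⇌ C5H10NH2+ + OH-
Kb = [OH-]²/(0.00274 − [OH-]) = 1.3 × 10^-3
Here C₀/Kb ≈ 2.11, so the small-[OH-] approximation fails. Use the quadratic:
[OH-] = [−0.0013 + √(0.0013² + 1.42e-05)]/2 = 1.35 × 10^-3 M
pOH = −log(1.35 × 10^-3) = 2.87; pH = 14.00 − 2.87 = 11.13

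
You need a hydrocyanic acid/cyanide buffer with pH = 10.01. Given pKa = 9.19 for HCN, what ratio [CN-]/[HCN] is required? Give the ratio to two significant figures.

pH = pKa + log(r) ⇒ log(r) = 10.01 − 9.19 = +0.82
r = [CN-]/[HCN] = 10^(+0.82) = 6.61

ratio = 6.6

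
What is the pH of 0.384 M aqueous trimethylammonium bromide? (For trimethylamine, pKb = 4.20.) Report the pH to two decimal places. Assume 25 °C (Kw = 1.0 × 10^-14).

pH = 5.11

(CH3)3NH+ is the conjugate acid of the weak base (CH3)3N.
Kb = 10^(−4.20) = 6.31 × 10^-5
Ka = Kw/Kb = 1.0×10^-14 / 6.31 × 10^-5 = 1.58 × 10^-10
Let x = [H+] at equilibrium. Ka = x²/(0.384 − x).
Since Ka ≪ C₀, x ≈ √(Ka·C₀) = 7.79 × 10^-6 M.
Check: 0.002% ionized — well under 5%, approximation valid.
pH = −log(7.79 × 10^-6) = 5.11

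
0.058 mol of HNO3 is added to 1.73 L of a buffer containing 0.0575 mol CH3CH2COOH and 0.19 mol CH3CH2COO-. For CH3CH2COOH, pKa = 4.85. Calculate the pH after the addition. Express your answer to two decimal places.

pH = 4.91

Added H+ converts CH3CH2COO- to CH3CH2COOH: CH3CH2COOH → 0.116 mol, CH3CH2COO- → 0.132 mol.
Henderson–Hasselbalch with mole ratio 0.132/0.116: pH = 4.85 + (+0.056)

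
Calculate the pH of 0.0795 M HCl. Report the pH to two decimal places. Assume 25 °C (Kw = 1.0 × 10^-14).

HCl is a strong acid and dissociates completely, so [H+] = 0.0795 M.
pH = -log(0.0795) = 1.10

pH = 1.10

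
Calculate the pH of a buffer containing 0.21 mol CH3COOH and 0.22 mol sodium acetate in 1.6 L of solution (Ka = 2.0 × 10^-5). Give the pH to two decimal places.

pKa = −log(2.0 × 10^-5) = 4.699
Henderson–Hasselbalch: pH = pKa + log([CH3COO-]/[CH3COOH]) = 4.699 + log(0.22/0.21)
pH = 4.699 + (+0.020) = 4.72

pH = 4.72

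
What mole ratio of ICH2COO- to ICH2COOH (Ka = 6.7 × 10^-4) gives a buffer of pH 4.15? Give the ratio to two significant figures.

pKa = -log(6.7 × 10^-4) = 3.174
pH = pKa + log(r) ⇒ log(r) = 4.15 − 3.174 = +0.976
r = [ICH2COO-]/[ICH2COOH] = 10^(+0.976) = 9.46

ratio = 9.5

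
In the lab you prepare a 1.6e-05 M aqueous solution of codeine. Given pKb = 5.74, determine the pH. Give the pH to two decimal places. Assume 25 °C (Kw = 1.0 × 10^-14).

C18H21NO3 + H2O ⇌ C18H22NO3+ + OH-
Kb = 10^(−5.74) = 1.82 × 10^-6
Kb = [OH-]²/(1.6e-05 − [OH-]) = 1.82 × 10^-6
[OH-] is not negligible relative to C₀; solve [OH-]² + 1.82e-06·[OH-] − 2.91e-11 = 0.
[OH-] = (−Kb + √(Kb² + 4·Kb·C₀))/2 = 4.56 × 10^-6 M
pOH = −log(4.56 × 10^-6) = 5.34; pH = 14.00 − 5.34 = 8.66

pH = 8.66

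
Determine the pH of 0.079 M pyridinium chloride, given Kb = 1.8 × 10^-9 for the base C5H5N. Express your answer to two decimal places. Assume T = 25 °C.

C5H5NH+ is the conjugate acid of the weak base C5H5N.
Ka = Kw/Kb = 1.0×10^-14 / 1.8 × 10^-9 = 5.56 × 10^-6
Ka = [H+]²/(0.079 − [H+]) = 5.56 × 10^-6
Assume [H+] ≪ 0.079: [H+] ≈ √(5.56 × 10^-6 × 0.079) = 6.63 × 10^-4 M
([H+]/C₀ = 0.84% < 5%, so the approximation holds.)
pH = −log(6.63 × 10^-4) = 3.18

pH = 3.18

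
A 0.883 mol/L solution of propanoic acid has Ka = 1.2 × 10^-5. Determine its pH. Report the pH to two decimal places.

pH = 2.49

CH3CH2COOH ⇌ CH3CH2COO- + H+
Ka = [H+]²/(0.883 − [H+]) = 1.2 × 10^-5
Assume [H+] ≪ 0.883: [H+] ≈ √(1.2 × 10^-5 × 0.883) = 3.26 × 10^-3 M
([H+]/C₀ = 0.37% < 5%, so the approximation holds.)
pH = −log(3.26 × 10^-3) = 2.49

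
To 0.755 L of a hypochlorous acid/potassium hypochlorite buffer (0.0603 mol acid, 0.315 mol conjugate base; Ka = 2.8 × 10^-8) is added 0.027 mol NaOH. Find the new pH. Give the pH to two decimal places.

pH = 8.56

OH- converts HOCl to OCl-: HOCl → 0.0333 mol, OCl- → 0.342 mol.
pKa = −log(2.8 × 10^-8) = 7.553
pH = pKa + log([A⁻]/[HA]) = 7.553 + log(0.342/0.0333) = 7.553 +1.012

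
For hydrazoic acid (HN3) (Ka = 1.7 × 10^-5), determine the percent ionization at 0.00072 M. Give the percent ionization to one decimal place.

14.2%

HN3 ⇌ N3- + H+; let x = [H+] at equilibrium.
Solve x² + 1.7e-05x − 1.22e-08 = 0 → x = 1.02 × 10^-4 M
% ionization = x/C₀ × 100% = 1.02 × 10^-4/0.00072 × 100% = 14.2%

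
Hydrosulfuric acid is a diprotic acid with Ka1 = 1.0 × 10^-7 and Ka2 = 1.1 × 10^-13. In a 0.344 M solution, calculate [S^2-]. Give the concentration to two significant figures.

First ionization gives [H+] ≈ [HS-] = 1.85 × 10^-4 M.
Second step: Ka2 = [H+][S^2-]/[HS-] ≈ [S^2-] (since [H+] ≈ [HS-]).
So [S^2-] ≈ Ka2.

1.1 × 10^-13 M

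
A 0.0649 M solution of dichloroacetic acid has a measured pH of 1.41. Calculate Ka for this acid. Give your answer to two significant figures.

Ka = 5.8 × 10^-2

[H+] = 10^(-1.41) = 3.89 × 10^-2 M
At equilibrium [HA] = 0.0649 − 3.89 × 10^-2 = 2.60 × 10^-2 M
Ka = [H+][A-]/[HA] = (3.89 × 10^-2)² / 2.60 × 10^-2 = 5.8 × 10^-2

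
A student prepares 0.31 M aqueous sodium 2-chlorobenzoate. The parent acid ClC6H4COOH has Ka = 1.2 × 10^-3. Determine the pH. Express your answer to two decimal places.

pH = 8.21

ClC6H4COO- is the conjugate base of the weak acid ClC6H4COOH.
Kb = Kw/Ka = 1.0×10^-14 / 1.2 × 10^-3 = 8.33 × 10^-12
Kb = x²/(0.31 − x) = 8.33 × 10^-12
Assume x ≪ 0.31: x ≈ √(8.33 × 10^-12 × 0.31) = 1.61 × 10^-6 M
pOH = 5.79, so pH = 14.00 − pOH = 8.21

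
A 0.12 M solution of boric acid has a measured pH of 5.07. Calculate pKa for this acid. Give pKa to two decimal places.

[H+] = 10^(-5.07) = 8.51 × 10^-6 M
At equilibrium [HA] = 0.12 − 8.51 × 10^-6 = 1.20 × 10^-1 M
Ka = [H+][A-]/[HA] = (8.51 × 10^-6)² / 1.20 × 10^-1 = 6.04 × 10^-10
pKa = -log(6.04 × 10^-10) = 9.22

pKa = 9.22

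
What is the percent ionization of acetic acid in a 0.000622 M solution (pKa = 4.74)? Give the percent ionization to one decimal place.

15.7%

CH3COOH ⇌ CH3COO- + H+; let x = [H+] at equilibrium.
Ka = 10^(−4.74) = 1.82 × 10^-5
Solve x² + 1.82e-05x − 1.13e-08 = 0 → x = 9.77 × 10^-5 M
% ionization = x/C₀ × 100% = 9.77 × 10^-5/0.000622 × 100% = 15.7%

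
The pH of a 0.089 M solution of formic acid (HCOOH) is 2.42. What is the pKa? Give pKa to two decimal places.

[H+] = 10^(-2.42) = 3.80 × 10^-3 M
At equilibrium [HA] = 0.089 − 3.80 × 10^-3 = 8.52 × 10^-2 M
Ka = [H+][A-]/[HA] = (3.80 × 10^-3)² / 8.52 × 10^-2 = 1.69 × 10^-4
pKa = -log(1.69 × 10^-4) = 3.77

pKa = 3.77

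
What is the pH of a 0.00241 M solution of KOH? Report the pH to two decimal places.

KOH is a strong base; [OH-] = 0.00241 M.
pOH = -log(0.00241) = 2.62
pH = 14.00 - 2.62 = 11.38

pH = 11.38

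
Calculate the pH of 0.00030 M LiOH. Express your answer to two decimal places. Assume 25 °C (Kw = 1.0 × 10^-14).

pH = 10.48

LiOH is a strong base; [OH-] = 0.0003 M.
pOH = -log(0.0003) = 3.52
pH = 14.00 - 3.52 = 10.48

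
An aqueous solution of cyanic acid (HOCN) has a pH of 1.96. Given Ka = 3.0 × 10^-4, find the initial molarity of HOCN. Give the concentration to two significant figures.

C₀ = 4.1 × 10^-1 M

[H+] = 10^(-1.96) = 1.10 × 10^-2 M = x
Ka = x²/(C₀ − x) ⇒ C₀ = x + x²/Ka
C₀ = 1.10 × 10^-2 + (1.10 × 10^-2)²/(3.0 × 10^-4) = 4.14 × 10^-1 M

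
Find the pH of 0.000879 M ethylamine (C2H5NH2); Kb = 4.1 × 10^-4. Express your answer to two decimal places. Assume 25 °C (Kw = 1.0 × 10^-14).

C2H5NH2 + H2O ⇌ C2H5NH3+ + OH-
From the ICE table, Kb = [OH-]²/(0.000879 − [OH-]) = 4.1 × 10^-4.
Here C₀/Kb ≈ 2.14, so the small-[OH-] approximation fails. Use the quadratic:
[OH-] = (−Kb + √(Kb² + 4·Kb·C₀))/2 = 4.29 × 10^-4 M
pOH = 3.37, so pH = 14.00 − pOH = 10.63

pH = 10.63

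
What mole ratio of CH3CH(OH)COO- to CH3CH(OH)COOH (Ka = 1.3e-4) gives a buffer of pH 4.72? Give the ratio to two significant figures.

pKa = -log(1.3 × 10^-4) = 3.886
pH = pKa + log(r) ⇒ log(r) = 4.72 − 3.886 = +0.834
r = [CH3CH(OH)COO-]/[CH3CH(OH)COOH] = 10^(+0.834) = 6.82

ratio = 6.8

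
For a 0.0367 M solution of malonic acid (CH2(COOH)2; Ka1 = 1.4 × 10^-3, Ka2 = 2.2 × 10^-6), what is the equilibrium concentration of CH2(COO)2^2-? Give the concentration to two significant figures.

First ionization gives [H+] ≈ [CH2(COOH)COO-] = 6.50 × 10^-3 M.
Second step: Ka2 = [H+][CH2(COO)2^2-]/[CH2(COOH)COO-] ≈ [CH2(COO)2^2-] (since [H+] ≈ [CH2(COOH)COO-]).
So [CH2(COO)2^2-] ≈ Ka2.

2.2 × 10^-6 M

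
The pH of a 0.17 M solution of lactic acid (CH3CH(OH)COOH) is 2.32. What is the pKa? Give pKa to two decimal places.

pKa = 3.86

[H+] = 10^(-2.32) = 4.79 × 10^-3 M
At equilibrium [HA] = 0.17 − 4.79 × 10^-3 = 1.65 × 10^-1 M
Ka = [H+][A-]/[HA] = (4.79 × 10^-3)² / 1.65 × 10^-1 = 1.39 × 10^-4
pKa = -log(1.39 × 10^-4) = 3.86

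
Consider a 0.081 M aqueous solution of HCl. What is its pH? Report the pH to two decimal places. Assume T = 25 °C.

pH = 1.09

HCl is a strong acid and dissociates completely, so [H+] = 0.081 M.
pH = -log(0.081) = 1.09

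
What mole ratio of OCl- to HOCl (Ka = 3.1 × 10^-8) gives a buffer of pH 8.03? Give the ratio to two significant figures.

ratio = 3.3

pKa = -log(3.1 × 10^-8) = 7.509
pH = pKa + log(r) ⇒ log(r) = 8.03 − 7.509 = +0.521
r = [OCl-]/[HOCl] = 10^(+0.521) = 3.32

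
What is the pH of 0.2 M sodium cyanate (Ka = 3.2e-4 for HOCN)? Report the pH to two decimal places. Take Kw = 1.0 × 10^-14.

pH = 8.40

OCN- is the conjugate base of the weak acid HOCN.
Kb = Kw/Ka = 1.0×10^-14 / 3.2 × 10^-4 = 3.12 × 10^-11
Let x = [OH-] at equilibrium. Kb = x²/(0.2 − x).
Since Kb ≪ C₀, x ≈ √(Kb·C₀) = 2.50 × 10^-6 M.
pOH = −log(2.50 × 10^-6) = 5.60; pH = 14.00 − 5.60 = 8.40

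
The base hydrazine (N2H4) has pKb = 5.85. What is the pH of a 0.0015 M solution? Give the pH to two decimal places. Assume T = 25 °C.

N2H4 + H2O ⇌ N2H5+ + OH-
Kb = 10^(−5.85) = 1.41 × 10^-6
From the ICE table, Kb = x²/(0.0015 − x) = 1.41 × 10^-6.
Neglecting x in the denominator: x = √(1.41 × 10^-6 × 0.0015) = 4.60 × 10^-5 M
Check: 3.1% ionized — well under 5%, approximation valid.
pOH = −log(4.60 × 10^-5) = 4.34; pH = 14.00 − 4.34 = 9.66

pH = 9.66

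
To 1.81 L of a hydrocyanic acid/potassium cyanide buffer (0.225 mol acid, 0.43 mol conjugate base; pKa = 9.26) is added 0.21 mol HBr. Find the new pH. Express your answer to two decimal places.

pH = 8.96

After neutralization: n(HCN) = 0.435 mol, n(CN-) = 0.22 mol.
Henderson–Hasselbalch with mole ratio 0.22/0.435: pH = 9.26 + (-0.296)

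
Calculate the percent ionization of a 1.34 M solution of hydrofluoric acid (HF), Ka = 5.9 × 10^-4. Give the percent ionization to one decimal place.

2.1%

HF ⇌ F- + H+; let x = [H+] at equilibrium.
x ≈ √(Ka·C₀) = √(5.9 × 10^-4 × 1.34) = 2.81 × 10^-2 M
% ionization = x/C₀ × 100% = 2.81 × 10^-2/1.34 × 100% = 2.1%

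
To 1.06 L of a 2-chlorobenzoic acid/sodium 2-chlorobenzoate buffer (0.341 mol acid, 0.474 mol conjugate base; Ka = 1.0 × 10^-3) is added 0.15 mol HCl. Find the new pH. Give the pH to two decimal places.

pH = 2.82

After neutralization: n(ClC6H4COOH) = 0.491 mol, n(ClC6H4COO-) = 0.324 mol.
pKa = −log(1.0 × 10^-3) = 3.000
pH = pKa + log([A⁻]/[HA]) = 3.000 + log(0.324/0.491) = 3.000 -0.181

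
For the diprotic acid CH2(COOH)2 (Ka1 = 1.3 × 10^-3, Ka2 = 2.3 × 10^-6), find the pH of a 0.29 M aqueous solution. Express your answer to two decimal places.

Ka1 ≫ Ka2, so treat the first dissociation as the only significant source of H+.
Ka1 = x²/(0.29 − x) = 1.3 × 10^-3
Solving the quadratic: x = (−Ka1 + √(Ka1² + 4·Ka1·C₀))/2 = 1.88 × 10^-2 M
pH = −log(1.88 × 10^-2) = 1.73

pH = 1.73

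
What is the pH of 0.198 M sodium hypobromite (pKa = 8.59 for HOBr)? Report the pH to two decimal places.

pH = 10.94

OBr- is the conjugate base of the weak acid HOBr.
Ka = 10^(−8.59) = 2.57 × 10^-9
Kb = Kw/Ka = 1.0×10^-14 / 2.57 × 10^-9 = 3.89 × 10^-6
From the ICE table, Kb = x²/(0.198 − x) = 3.89 × 10^-6.
Since Kb ≪ C₀, x ≈ √(Kb·C₀) = 8.78 × 10^-4 M.
Check: 0.44% ionized — well under 5%, approximation valid.
pOH = −log(8.78 × 10^-4) = 3.06; pH = 14.00 − 3.06 = 10.94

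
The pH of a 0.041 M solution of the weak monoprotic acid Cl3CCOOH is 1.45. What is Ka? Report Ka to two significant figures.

[H+] = 10^(-1.45) = 3.55 × 10^-2 M
At equilibrium [HA] = 0.041 − 3.55 × 10^-2 = 5.50 × 10^-3 M
Ka = [H+][A-]/[HA] = (3.55 × 10^-2)² / 5.50 × 10^-3 = 2.3 × 10^-1

Ka = 2.3 × 10^-1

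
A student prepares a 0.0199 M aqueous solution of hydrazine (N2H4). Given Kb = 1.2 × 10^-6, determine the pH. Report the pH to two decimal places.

N2H4 + H2O ⇌ N2H5+ + OH-
Kb = [OH-]²/(0.0199 − [OH-]) = 1.2 × 10^-6
Since Kb ≪ C₀, [OH-] ≈ √(Kb·C₀) = 1.55 × 10^-4 M.
pOH = 3.81, so pH = 14.00 − pOH = 10.19

pH = 10.19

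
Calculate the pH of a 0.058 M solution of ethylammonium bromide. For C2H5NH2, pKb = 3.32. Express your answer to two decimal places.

C2H5NH3+ is the conjugate acid of the weak base C2H5NH2.
Kb = 10^(−3.32) = 4.79 × 10^-4
Ka = Kw/Kb = 1.0×10^-14 / 4.79 × 10^-4 = 2.09 × 10^-11
From the ICE table, Ka = [H+]²/(0.058 − [H+]) = 2.09 × 10^-11.
Since Ka ≪ C₀, [H+] ≈ √(Ka·C₀) = 1.10 × 10^-6 M.
Check: 0.0019% ionized — well under 5%, approximation valid.
pH = −log(1.10 × 10^-6) = 5.96

pH = 5.96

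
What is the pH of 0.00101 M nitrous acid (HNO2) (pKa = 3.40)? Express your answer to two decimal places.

pH = 3.33

HNO2 ⇌ NO2- + H+
Ka = 10^(−3.40) = 3.98 × 10^-4
Ka = [H+]²/(0.00101 − [H+]) = 3.98 × 10^-4
Here C₀/Ka ≈ 2.54, so the small-[H+] approximation fails. Use the quadratic:
[H+] = [−0.000398 + √(0.000398² + 1.61e-06)]/2 = 4.66 × 10^-4 M
pH = −log(4.66 × 10^-4) = 3.33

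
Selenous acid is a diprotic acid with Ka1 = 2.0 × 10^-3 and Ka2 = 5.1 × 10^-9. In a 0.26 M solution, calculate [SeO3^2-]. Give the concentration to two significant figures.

First ionization gives [H+] ≈ [HSeO3-] = 2.18 × 10^-2 M.
Second step: Ka2 = [H+][SeO3^2-]/[HSeO3-] ≈ [SeO3^2-] (since [H+] ≈ [HSeO3-]).
So [SeO3^2-] ≈ Ka2.

5.1 × 10^-9 M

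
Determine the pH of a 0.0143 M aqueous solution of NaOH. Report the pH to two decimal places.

pH = 12.16

NaOH is a strong base; [OH-] = 0.0143 M.
pOH = -log(0.0143) = 1.84
pH = 14.00 - 1.84 = 12.16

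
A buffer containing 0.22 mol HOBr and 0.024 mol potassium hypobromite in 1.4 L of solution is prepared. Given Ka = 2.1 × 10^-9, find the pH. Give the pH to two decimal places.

pKa = −log(2.1 × 10^-9) = 8.678
pH = pKa + log([A⁻]/[HA]) = 8.678 + log(0.024/0.22)
pH = 8.678 + (-0.962) = 7.72

pH = 7.72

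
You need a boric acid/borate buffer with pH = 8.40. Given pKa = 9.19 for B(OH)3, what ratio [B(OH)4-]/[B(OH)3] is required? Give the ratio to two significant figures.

pH = pKa + log(r) ⇒ log(r) = 8.40 − 9.19 = -0.79
r = [B(OH)4-]/[B(OH)3] = 10^(-0.79) = 0.162

ratio = 0.16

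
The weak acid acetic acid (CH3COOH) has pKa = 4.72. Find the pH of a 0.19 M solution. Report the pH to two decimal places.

CH3COOH ⇌ CH3COO- + H+
Ka = 10^(−4.72) = 1.91 × 10^-5
From the ICE table, Ka = [H+]²/(0.19 − [H+]) = 1.91 × 10^-5.
Assume [H+] ≪ 0.19: [H+] ≈ √(1.91 × 10^-5 × 0.19) = 1.90 × 10^-3 M
pH = −log[H+] = −log(1.90 × 10^-3) = 2.72

pH = 2.72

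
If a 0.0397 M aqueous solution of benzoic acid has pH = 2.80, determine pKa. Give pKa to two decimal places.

pKa = 4.18

[H+] = 10^(-2.80) = 1.58 × 10^-3 M
At equilibrium [HA] = 0.0397 − 1.58 × 10^-3 = 3.81 × 10^-2 M
Ka = [H+][A-]/[HA] = (1.58 × 10^-3)² / 3.81 × 10^-2 = 6.55 × 10^-5
pKa = -log(6.55 × 10^-5) = 4.18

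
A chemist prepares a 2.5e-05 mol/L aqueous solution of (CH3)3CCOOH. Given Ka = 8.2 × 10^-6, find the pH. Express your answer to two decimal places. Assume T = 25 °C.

pH = 4.97

(CH3)3CCOOH ⇌ (CH3)3CCOO- + H+
From the ICE table, Ka = x²/(2.5e-05 − x) = 8.2 × 10^-6.
x is not negligible relative to C₀; solve x² + 8.2e-06·x − 2.05e-10 = 0.
x = (−Ka + √(Ka² + 4·Ka·C₀))/2 = 1.08 × 10^-5 M
pH = −log(1.08 × 10^-5) = 4.97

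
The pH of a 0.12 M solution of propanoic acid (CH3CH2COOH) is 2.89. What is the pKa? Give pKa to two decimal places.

[H+] = 10^(-2.89) = 1.29 × 10^-3 M
At equilibrium [HA] = 0.12 − 1.29 × 10^-3 = 1.19 × 10^-1 M
Ka = [H+][A-]/[HA] = (1.29 × 10^-3)² / 1.19 × 10^-1 = 1.40 × 10^-5
pKa = -log(1.40 × 10^-5) = 4.85

pKa = 4.85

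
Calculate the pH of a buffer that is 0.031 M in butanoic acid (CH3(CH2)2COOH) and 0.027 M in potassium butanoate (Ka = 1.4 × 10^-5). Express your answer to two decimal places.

pH = 4.79

pKa = −log(1.4 × 10^-5) = 4.854
pH = pKa + log([A⁻]/[HA]) = 4.854 + log(0.027/0.031)
pH = 4.854 + (-0.060) = 4.79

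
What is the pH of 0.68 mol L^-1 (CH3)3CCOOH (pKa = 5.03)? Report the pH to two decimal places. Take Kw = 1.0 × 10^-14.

pH = 2.60

(CH3)3CCOOH ⇌ (CH3)3CCOO- + H+
Ka = 10^(−5.03) = 9.33 × 10^-6
Ka = [H+]²/(0.68 − [H+]) = 9.33 × 10^-6
Assume [H+] ≪ 0.68: [H+] ≈ √(9.33 × 10^-6 × 0.68) = 2.52 × 10^-3 M
Check: 0.37% ionized — well under 5%, approximation valid.
pH = −log(2.52 × 10^-3) = 2.60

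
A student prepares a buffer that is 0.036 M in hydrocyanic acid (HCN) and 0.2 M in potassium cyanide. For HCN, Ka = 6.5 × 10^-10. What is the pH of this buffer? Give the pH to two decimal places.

pH = 9.93

pKa = −log(6.5 × 10^-10) = 9.187
Using pH = pKa + log([base]/[acid]) with [base]/[acid] = 0.2/0.036:
pH = 9.187 + (+0.745) = 9.93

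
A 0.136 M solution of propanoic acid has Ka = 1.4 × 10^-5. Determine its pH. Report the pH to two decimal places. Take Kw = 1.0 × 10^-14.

pH = 2.86

CH3CH2COOH ⇌ CH3CH2COO- + H+
Let x = [H+] at equilibrium. Ka = x²/(0.136 − x).
Neglecting x in the denominator: x = √(1.4 × 10^-5 × 0.136) = 1.38 × 10^-3 M
(x/C₀ = 1% < 5%, so the approximation holds.)
pH = −log(1.38 × 10^-3) = 2.86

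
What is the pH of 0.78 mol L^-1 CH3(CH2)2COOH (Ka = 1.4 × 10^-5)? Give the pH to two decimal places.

CH3(CH2)2COOH ⇌ CH3(CH2)2COO- + H+
Ka = [H+]²/(0.78 − [H+]) = 1.4 × 10^-5
Since Ka ≪ C₀, [H+] ≈ √(Ka·C₀) = 3.30 × 10^-3 M.
pH = −log[H+] = −log(3.30 × 10^-3) = 2.48

pH = 2.48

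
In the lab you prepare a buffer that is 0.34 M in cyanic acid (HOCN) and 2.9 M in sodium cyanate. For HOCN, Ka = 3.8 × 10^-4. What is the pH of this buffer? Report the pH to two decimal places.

pKa = −log(3.8 × 10^-4) = 3.420
pH = pKa + log([A⁻]/[HA]) = 3.420 + log(2.9/0.34)
pH = 3.420 + (+0.931) = 4.35

pH = 4.35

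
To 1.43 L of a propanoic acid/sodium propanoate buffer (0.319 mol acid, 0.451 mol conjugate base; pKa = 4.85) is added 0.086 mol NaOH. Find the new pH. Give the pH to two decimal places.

pH = 5.21

OH- converts CH3CH2COOH to CH3CH2COO-: CH3CH2COOH → 0.233 mol, CH3CH2COO- → 0.537 mol.
pH = pKa + log([A⁻]/[HA]) = 4.85 + log(0.537/0.233) = 4.85 +0.363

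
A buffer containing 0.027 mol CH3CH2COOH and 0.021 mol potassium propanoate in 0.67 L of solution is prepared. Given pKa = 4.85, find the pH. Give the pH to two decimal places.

pH = 4.74

Using pH = pKa + log([base]/[acid]) with [base]/[acid] = 0.021/0.027:
pH = 4.85 + (-0.109) = 4.74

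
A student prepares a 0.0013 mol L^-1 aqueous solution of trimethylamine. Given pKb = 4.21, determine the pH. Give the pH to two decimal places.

pH = 10.40

(CH3)3N + H2O ⇌ (CH3)3NH+ + OH-
Kb = 10^(−4.21) = 6.17 × 10^-5
Kb = [OH-]²/(0.0013 − [OH-]) = 6.17 × 10^-5
Here C₀/Kb ≈ 21.1, so the small-[OH-] approximation fails. Use the quadratic:
[OH-] = (−Kb + √(Kb² + 4·Kb·C₀))/2 = 2.54 × 10^-4 M
pOH = 3.60, so pH = 14.00 − pOH = 10.40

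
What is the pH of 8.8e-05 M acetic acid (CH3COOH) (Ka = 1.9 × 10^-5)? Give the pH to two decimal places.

CH3COOH ⇌ CH3COO- + H+
From the ICE table, Ka = x²/(8.8e-05 − x) = 1.9 × 10^-5.
The 5% rule fails; solving x² + Ka·x − Ka·C₀ = 0 exactly:
x = [−1.9e-05 + √(1.9e-05² + 6.69e-09)]/2 = 3.25 × 10^-5 M
pH = −log[H+] = −log(3.25 × 10^-5) = 4.49

pH = 4.49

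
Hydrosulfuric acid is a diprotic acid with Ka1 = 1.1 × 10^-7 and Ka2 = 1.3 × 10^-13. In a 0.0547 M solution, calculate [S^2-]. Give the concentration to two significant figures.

1.3 × 10^-13 M

First ionization gives [H+] ≈ [HS-] = 7.76 × 10^-5 M.
Second step: Ka2 = [H+][S^2-]/[HS-] ≈ [S^2-] (since [H+] ≈ [HS-]).
So [S^2-] ≈ Ka2.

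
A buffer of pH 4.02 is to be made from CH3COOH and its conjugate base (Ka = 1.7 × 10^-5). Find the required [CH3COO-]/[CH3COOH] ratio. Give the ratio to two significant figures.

ratio = 0.18

pKa = -log(1.7 × 10^-5) = 4.770
pH = pKa + log(r) ⇒ log(r) = 4.02 − 4.770 = -0.750
r = [CH3COO-]/[CH3COOH] = 10^(-0.750) = 0.178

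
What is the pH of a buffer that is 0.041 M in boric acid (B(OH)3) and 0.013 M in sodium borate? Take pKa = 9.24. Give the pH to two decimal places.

Henderson–Hasselbalch: pH = pKa + log([B(OH)4-]/[B(OH)3]) = 9.24 + log(0.013/0.041)
pH = 9.24 + (-0.499) = 8.74

pH = 8.74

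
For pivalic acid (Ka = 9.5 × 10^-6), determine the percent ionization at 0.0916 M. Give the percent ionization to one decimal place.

(CH3)3CCOOH ⇌ (CH3)3CCOO- + H+; let x = [H+] at equilibrium.
x ≈ √(Ka·C₀) = √(9.5 × 10^-6 × 0.0916) = 9.33 × 10^-4 M
Fraction ionized = 9.33 × 10^-4 / 0.0916 = 0.0102 → 1.0%

1.0%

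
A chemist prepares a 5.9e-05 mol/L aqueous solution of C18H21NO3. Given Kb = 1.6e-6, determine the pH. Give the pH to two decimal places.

pH = 8.95

C18H21NO3 + H2O ⇌ C18H22NO3+ + OH-
Kb = [OH-]²/(5.9e-05 − [OH-]) = 1.6 × 10^-6
[OH-] is not negligible relative to C₀; solve [OH-]² + 1.6e-06·[OH-] − 9.44e-11 = 0.
[OH-] = [−1.6e-06 + √(1.6e-06² + 3.78e-10)]/2 = 8.95 × 10^-6 M
pOH = 5.05, so pH = 14.00 − pOH = 8.95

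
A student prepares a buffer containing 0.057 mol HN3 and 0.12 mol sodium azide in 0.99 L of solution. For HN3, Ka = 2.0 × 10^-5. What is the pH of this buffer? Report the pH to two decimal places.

pH = 5.02

pKa = −log(2.0 × 10^-5) = 4.699
Henderson–Hasselbalch: pH = pKa + log([N3-]/[HN3]) = 4.699 + log(0.12/0.057)
pH = 4.699 + (+0.323) = 5.02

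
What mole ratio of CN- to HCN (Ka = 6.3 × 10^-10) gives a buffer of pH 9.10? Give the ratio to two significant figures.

pKa = -log(6.3 × 10^-10) = 9.201
pH = pKa + log(r) ⇒ log(r) = 9.10 − 9.201 = -0.101
r = [CN-]/[HCN] = 10^(-0.101) = 0.793

ratio = 0.79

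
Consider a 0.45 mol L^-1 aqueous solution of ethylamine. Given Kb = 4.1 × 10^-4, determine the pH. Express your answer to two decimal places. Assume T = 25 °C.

C2H5NH2 + H2O ⇌ C2H5NH3+ + OH-
Kb = x²/(0.45 − x) = 4.1 × 10^-4
Neglecting x in the denominator: x = √(4.1 × 10^-4 × 0.45) = 1.36 × 10^-2 M
(x/C₀ = 3% < 5%, so the approximation holds.)
pOH = −log(1.36 × 10^-2) = 1.87; pH = 14.00 − 1.87 = 12.13

pH = 12.13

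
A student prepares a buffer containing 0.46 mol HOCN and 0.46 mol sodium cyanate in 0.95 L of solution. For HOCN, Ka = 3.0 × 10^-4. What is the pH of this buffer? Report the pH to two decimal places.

pKa = −log(3.0 × 10^-4) = 3.523
Henderson–Hasselbalch: pH = pKa + log([OCN-]/[HOCN]) = 3.523 + log(0.46/0.46)
pH = 3.523 + (+0.000) = 3.52

pH = 3.52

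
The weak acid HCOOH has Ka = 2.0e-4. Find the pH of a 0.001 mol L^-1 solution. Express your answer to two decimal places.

pH = 3.45

HCOOH ⇌ HCOO- + H+
Ka = x²/(0.001 − x) = 2.0 × 10^-4
x is not negligible relative to C₀; solve x² + 0.0002·x − 2e-07 = 0.
x = [−0.0002 + √(0.0002² + 8e-07)]/2 = 3.58 × 10^-4 M
pH = −log[H+] = −log(3.58 × 10^-4) = 3.45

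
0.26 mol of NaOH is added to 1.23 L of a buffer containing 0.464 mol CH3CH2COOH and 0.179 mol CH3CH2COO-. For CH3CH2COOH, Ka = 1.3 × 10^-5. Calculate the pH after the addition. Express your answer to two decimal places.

pH = 5.22

OH- converts CH3CH2COOH to CH3CH2COO-: CH3CH2COOH → 0.204 mol, CH3CH2COO- → 0.439 mol.
pKa = −log(1.3 × 10^-5) = 4.886
pH = pKa + log(n_CH3CH2COO-/n_CH3CH2COOH) = 4.886 + log(0.439/0.204) = 4.886 + (+0.333)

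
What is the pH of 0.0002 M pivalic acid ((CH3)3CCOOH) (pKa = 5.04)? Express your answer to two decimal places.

pH = 4.42

(CH3)3CCOOH ⇌ (CH3)3CCOO- + H+
Ka = 10^(−5.04) = 9.12 × 10^-6
From the ICE table, Ka = [H+]²/(0.0002 − [H+]) = 9.12 × 10^-6.
The 5% rule fails; solving [H+]² + Ka·[H+] − Ka·C₀ = 0 exactly:
[H+] = [−9.12e-06 + √(9.12e-06² + 7.3e-09)]/2 = 3.84 × 10^-5 M
pH = −log[H+] = −log(3.84 × 10^-5) = 4.42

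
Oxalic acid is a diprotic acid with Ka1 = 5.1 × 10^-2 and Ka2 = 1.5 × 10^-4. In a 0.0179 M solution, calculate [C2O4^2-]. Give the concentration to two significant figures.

First ionization gives [H+] ≈ [HC2O4-] = 1.40 × 10^-2 M.
Second step: Ka2 = [H+][C2O4^2-]/[HC2O4-] ≈ [C2O4^2-] (since [H+] ≈ [HC2O4-]).
So [C2O4^2-] ≈ Ka2.

1.5 × 10^-4 M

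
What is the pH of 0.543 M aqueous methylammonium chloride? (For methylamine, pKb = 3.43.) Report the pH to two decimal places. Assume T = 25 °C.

CH3NH3+ is the conjugate acid of the weak base CH3NH2.
Kb = 10^(−3.43) = 3.72 × 10^-4
Ka = Kw/Kb = 1.0×10^-14 / 3.72 × 10^-4 = 2.69 × 10^-11
Ka = [H+]²/(0.543 − [H+]) = 2.69 × 10^-11
Neglecting [H+] in the denominator: [H+] = √(2.69 × 10^-11 × 0.543) = 3.82 × 10^-6 M
([H+]/C₀ = 0.0007% < 5%, so the approximation holds.)
pH = −log[H+] = −log(3.82 × 10^-6) = 5.42

pH = 5.42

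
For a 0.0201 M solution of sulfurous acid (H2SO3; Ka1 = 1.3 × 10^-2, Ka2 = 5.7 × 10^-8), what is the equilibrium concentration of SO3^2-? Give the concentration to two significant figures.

First ionization gives [H+] ≈ [HSO3-] = 1.09 × 10^-2 M.
Second step: Ka2 = [H+][SO3^2-]/[HSO3-] ≈ [SO3^2-] (since [H+] ≈ [HSO3-]).
So [SO3^2-] ≈ Ka2.

5.7 × 10^-8 M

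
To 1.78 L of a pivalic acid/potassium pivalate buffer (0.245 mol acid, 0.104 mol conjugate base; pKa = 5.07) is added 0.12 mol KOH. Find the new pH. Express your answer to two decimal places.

After neutralization: n((CH3)3CCOOH) = 0.125 mol, n((CH3)3CCOO-) = 0.224 mol.
pH = pKa + log([A⁻]/[HA]) = 5.07 + log(0.224/0.125) = 5.07 +0.253

pH = 5.32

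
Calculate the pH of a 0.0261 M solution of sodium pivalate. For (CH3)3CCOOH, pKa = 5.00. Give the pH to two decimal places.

(CH3)3CCOO- is the conjugate base of the weak acid (CH3)3CCOOH.
Ka = 10^(−5.00) = 1.00 × 10^-5
Kb = Kw/Ka = 1.0×10^-14 / 1.00 × 10^-5 = 1.00 × 10^-9
From the ICE table, Kb = [OH-]²/(0.0261 − [OH-]) = 1.00 × 10^-9.
Since Kb ≪ C₀, [OH-] ≈ √(Kb·C₀) = 5.11 × 10^-6 M.
pOH = 5.29, so pH = 14.00 − pOH = 8.71

pH = 8.71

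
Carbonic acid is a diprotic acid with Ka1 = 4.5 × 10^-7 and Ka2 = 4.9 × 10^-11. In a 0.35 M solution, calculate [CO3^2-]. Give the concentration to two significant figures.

First ionization gives [H+] ≈ [HCO3-] = 3.97 × 10^-4 M.
Second step: Ka2 = [H+][CO3^2-]/[HCO3-] ≈ [CO3^2-] (since [H+] ≈ [HCO3-]).
So [CO3^2-] ≈ Ka2.

4.9 × 10^-11 M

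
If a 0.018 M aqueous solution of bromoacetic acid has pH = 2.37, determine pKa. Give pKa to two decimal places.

pKa = 2.88

[H+] = 10^(-2.37) = 4.27 × 10^-3 M
At equilibrium [HA] = 0.018 − 4.27 × 10^-3 = 1.37 × 10^-2 M
Ka = [H+][A-]/[HA] = (4.27 × 10^-3)² / 1.37 × 10^-2 = 1.33 × 10^-3
pKa = -log(1.33 × 10^-3) = 2.88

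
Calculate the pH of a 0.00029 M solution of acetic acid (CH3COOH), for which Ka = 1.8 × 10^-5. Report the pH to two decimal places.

CH3COOH ⇌ CH3COO- + H+
From the ICE table, Ka = x²/(0.00029 − x) = 1.8 × 10^-5.
The 5% rule fails; solving x² + Ka·x − Ka·C₀ = 0 exactly:
x = [−1.8e-05 + √(1.8e-05² + 2.09e-08)]/2 = 6.38 × 10^-5 M
pH = −log(6.38 × 10^-5) = 4.20

pH = 4.20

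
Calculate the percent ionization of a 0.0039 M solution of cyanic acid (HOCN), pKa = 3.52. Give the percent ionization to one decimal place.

24.2%

HOCN ⇌ OCN- + H+; let x = [H+] at equilibrium.
Ka = 10^(−3.52) = 3.02 × 10^-4
Solve x² + 0.000302x − 1.18e-06 = 0 → x = 9.45 × 10^-4 M
Fraction ionized = 9.45 × 10^-4 / 0.0039 = 0.2423 → 24.2%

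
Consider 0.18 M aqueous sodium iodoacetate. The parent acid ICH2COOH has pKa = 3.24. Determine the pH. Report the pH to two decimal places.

pH = 8.25

ICH2COO- is the conjugate base of the weak acid ICH2COOH.
Ka = 10^(−3.24) = 5.75 × 10^-4
Kb = Kw/Ka = 1.0×10^-14 / 5.75 × 10^-4 = 1.74 × 10^-11
From the ICE table, Kb = [OH-]²/(0.18 − [OH-]) = 1.74 × 10^-11.
Assume [OH-] ≪ 0.18: [OH-] ≈ √(1.74 × 10^-11 × 0.18) = 1.77 × 10^-6 M
Check: 0.00098% ionized — well under 5%, approximation valid.
pOH = −log(1.77 × 10^-6) = 5.75; pH = 14.00 − 5.75 = 8.25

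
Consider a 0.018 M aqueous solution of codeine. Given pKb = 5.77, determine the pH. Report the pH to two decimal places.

pH = 10.24

C18H21NO3 + H2O ⇌ C18H22NO3+ + OH-
Kb = 10^(−5.77) = 1.70 × 10^-6
Kb = [OH-]²/(0.018 − [OH-]) = 1.70 × 10^-6
Neglecting [OH-] in the denominator: [OH-] = √(1.70 × 10^-6 × 0.018) = 1.75 × 10^-4 M
pOH = 3.76, so pH = 14.00 − pOH = 10.24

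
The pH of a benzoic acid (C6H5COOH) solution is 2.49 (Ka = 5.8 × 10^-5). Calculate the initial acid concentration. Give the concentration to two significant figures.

C₀ = 1.8 × 10^-1 M

[H+] = 10^(-2.49) = 3.24 × 10^-3 M = x
Ka = x²/(C₀ − x) ⇒ C₀ = x + x²/Ka
C₀ = 3.24 × 10^-3 + (3.24 × 10^-3)²/(5.8 × 10^-5) = 1.84 × 10^-1 M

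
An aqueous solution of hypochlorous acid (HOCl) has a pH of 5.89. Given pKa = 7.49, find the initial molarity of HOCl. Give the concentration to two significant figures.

C₀ = 5.3 × 10^-5 M

[H+] = 10^(-5.89) = 1.29 × 10^-6 M = x
Ka = 10^(−7.49) = 3.24 × 10^-8
Ka = x²/(C₀ − x) ⇒ C₀ = x + x²/Ka
C₀ = 1.29 × 10^-6 + (1.29 × 10^-6)²/(3.24 × 10^-8) = 5.27 × 10^-5 M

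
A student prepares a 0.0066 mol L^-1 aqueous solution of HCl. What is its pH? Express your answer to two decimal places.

HCl is a strong acid and dissociates completely, so [H+] = 0.0066 M.
pH = -log(0.0066) = 2.18

pH = 2.18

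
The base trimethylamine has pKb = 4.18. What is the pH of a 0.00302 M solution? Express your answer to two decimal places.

(CH3)3N + H2O ⇌ (CH3)3NH+ + OH-
Kb = 10^(−4.18) = 6.61 × 10^-5
From the ICE table, Kb = x²/(0.00302 − x) = 6.61 × 10^-5.
x is not negligible relative to C₀; solve x² + 6.61e-05·x − 2e-07 = 0.
x = (−Kb + √(Kb² + 4·Kb·C₀))/2 = 4.15 × 10^-4 M
pOH = −log(4.15 × 10^-4) = 3.38; pH = 14.00 − 3.38 = 10.62

pH = 10.62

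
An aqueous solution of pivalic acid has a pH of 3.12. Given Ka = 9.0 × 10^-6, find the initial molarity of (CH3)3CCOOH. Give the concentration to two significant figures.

C₀ = 6.5 × 10^-2 M

[H+] = 10^(-3.12) = 7.59 × 10^-4 M = x
Ka = x²/(C₀ − x) ⇒ C₀ = x + x²/Ka
C₀ = 7.59 × 10^-4 + (7.59 × 10^-4)²/(9.0 × 10^-6) = 6.48 × 10^-2 M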